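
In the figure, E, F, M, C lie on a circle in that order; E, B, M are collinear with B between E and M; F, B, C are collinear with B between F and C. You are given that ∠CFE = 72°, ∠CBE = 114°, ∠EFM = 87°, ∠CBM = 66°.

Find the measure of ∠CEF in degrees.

∠CEF = 57°

1. ∠CME = 72°  [same arc EC]
2. ∠ECM = 93°  [cyclic EFMC, opposite ∠F+∠C]
3. ∠CEM = 15°  [△EMC]
4. ∠ECF = 51°  [△EBC]
5. ∠CEF = 57°  [△EFC]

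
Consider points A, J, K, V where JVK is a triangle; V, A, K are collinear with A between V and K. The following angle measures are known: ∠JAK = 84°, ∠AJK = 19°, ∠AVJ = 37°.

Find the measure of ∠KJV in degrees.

1. ∠AKJ = 77°  [△JAK]
2. ∠JVK = 37°  [A on ray VK]
3. ∠JKV = 77°  [A on ray KV]
4. ∠KJV = 66°  [△JVK]

∠KJV = 66°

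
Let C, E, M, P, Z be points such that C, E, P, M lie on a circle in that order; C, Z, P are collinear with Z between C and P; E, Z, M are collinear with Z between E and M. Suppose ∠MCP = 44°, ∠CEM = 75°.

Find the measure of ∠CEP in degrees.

∠CEP = 119°

1. ∠CPM = 75°  [same arc CM]
2. ∠CMP = 61°  [△CPM]
3. ∠CEP = 119°  [cyclic CEPM, opposite ∠E+∠M]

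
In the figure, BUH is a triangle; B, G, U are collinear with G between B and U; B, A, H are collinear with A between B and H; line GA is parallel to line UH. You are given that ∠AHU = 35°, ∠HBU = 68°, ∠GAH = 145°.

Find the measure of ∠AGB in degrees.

∠AGB = 77°

1. ∠BHU = 35°  [A on ray HB]
2. ∠BUH = 77°  [△BUH]
3. ∠AGB = 77°  [GA∥UH, corresponding at G]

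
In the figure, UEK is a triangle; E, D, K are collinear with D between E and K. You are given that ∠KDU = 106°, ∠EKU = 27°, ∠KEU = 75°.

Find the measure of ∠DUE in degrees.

1. ∠EDU = 74°  [linear pair at D on EK]
2. ∠DEU = 75°  [D on ray EK]
3. ∠DUE = 31°  [△UED]

∠DUE = 31°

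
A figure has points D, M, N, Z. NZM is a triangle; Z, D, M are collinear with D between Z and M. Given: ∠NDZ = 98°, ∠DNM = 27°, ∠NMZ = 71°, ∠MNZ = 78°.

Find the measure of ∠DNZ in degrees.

1. ∠MZN = 31°  [△NZM]
2. ∠DZN = 31°  [D on ray ZM]
3. ∠DNZ = 51°  [△NZD]

∠DNZ = 51°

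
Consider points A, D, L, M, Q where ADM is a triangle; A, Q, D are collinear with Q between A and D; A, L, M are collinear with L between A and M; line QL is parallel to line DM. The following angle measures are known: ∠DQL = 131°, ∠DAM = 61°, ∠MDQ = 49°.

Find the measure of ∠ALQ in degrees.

1. ∠AQL = 49°  [linear pair at Q on AD]
2. ∠LAQ = 61°  [Q on AD, L on AM]
3. ∠ALQ = 70°  [△AQL]

∠ALQ = 70°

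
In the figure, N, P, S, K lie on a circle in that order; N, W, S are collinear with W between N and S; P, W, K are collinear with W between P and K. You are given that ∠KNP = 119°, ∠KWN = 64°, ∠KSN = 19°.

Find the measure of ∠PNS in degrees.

1. ∠PWS = 64°  [vertical angles at W]
2. ∠KPN = 19°  [same arc NK]
3. ∠NWP = 116°  [linear pair at W on NS]
4. ∠PNS = 45°  [△NWP]

∠PNS = 45°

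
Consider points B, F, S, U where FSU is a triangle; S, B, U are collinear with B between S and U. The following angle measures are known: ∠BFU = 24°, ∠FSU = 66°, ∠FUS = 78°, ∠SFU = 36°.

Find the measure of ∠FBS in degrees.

1. ∠BUF = 78°  [B on ray US]
2. ∠FBU = 78°  [△FBU]
3. ∠FBS = 102°  [linear pair at B on SU]

∠FBS = 102°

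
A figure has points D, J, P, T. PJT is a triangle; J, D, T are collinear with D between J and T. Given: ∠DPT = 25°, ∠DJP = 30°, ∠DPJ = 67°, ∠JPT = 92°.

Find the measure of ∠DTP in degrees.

1. ∠PJT = 30°  [D on ray JT]
2. ∠JTP = 58°  [△PJT]
3. ∠DTP = 58°  [D on ray TJ]

∠DTP = 58°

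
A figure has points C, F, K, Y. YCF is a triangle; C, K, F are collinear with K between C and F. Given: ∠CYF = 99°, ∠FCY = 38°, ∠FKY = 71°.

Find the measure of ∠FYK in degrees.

∠FYK = 66°

1. ∠CFY = 43°  [△YCF]
2. ∠KFY = 43°  [K on ray FC]
3. ∠FYK = 66°  [△YKF]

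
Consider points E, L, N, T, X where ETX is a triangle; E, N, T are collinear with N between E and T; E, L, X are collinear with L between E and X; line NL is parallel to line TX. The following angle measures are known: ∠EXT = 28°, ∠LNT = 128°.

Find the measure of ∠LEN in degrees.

∠LEN = 100°

1. ∠ELN = 28°  [NL∥TX, corresponding at L]
2. ∠ENL = 52°  [linear pair at N on ET]
3. ∠LEN = 100°  [△ENL]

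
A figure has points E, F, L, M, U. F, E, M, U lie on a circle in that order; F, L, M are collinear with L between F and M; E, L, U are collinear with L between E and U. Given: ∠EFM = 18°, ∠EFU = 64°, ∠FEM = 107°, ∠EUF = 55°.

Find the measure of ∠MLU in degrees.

1. ∠EUM = 18°  [same arc EM]
2. ∠FEU = 61°  [△FEU]
3. ∠FMU = 61°  [same arc FU]
4. ∠MLU = 101°  [△MLU]

∠MLU = 101°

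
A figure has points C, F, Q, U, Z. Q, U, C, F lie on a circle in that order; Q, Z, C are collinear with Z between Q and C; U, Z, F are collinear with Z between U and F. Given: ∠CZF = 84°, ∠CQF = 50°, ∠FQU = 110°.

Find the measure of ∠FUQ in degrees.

∠FUQ = 36°

1. ∠FZQ = 96°  [linear pair at Z on QC]
2. ∠QFU = 34°  [△QZF]
3. ∠FUQ = 36°  [△QUF]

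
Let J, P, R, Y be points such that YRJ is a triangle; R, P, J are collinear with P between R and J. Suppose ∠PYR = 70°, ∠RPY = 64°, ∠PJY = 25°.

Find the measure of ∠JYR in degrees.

1. ∠PRY = 46°  [△YRP]
2. ∠RJY = 25°  [P on ray JR]
3. ∠JRY = 46°  [P on ray RJ]
4. ∠JYR = 109°  [△YRJ]

∠JYR = 109°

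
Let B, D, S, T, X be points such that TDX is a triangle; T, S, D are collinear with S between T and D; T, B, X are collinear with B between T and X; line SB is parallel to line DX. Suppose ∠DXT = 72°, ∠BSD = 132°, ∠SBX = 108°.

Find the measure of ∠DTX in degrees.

1. ∠SBT = 72°  [SB∥DX, corresponding at B]
2. ∠BST = 48°  [linear pair at S on TD]
3. ∠BTS = 60°  [△TSB]
4. ∠DTX = 60°  [S on TD, B on TX]

∠DTX = 60°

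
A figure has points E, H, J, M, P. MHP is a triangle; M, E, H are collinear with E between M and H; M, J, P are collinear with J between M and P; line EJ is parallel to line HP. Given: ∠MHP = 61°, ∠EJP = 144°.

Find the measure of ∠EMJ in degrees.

1. ∠JEM = 61°  [EJ∥HP, corresponding at E]
2. ∠EJM = 36°  [linear pair at J on MP]
3. ∠EMJ = 83°  [△MEJ]

∠EMJ = 83°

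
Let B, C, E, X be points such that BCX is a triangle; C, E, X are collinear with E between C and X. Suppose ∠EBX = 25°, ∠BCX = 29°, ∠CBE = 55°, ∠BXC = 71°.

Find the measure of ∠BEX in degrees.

∠BEX = 84°

1. ∠BCE = 29°  [E on ray CX]
2. ∠BEC = 96°  [△BCE]
3. ∠BEX = 84°  [linear pair at E on CX]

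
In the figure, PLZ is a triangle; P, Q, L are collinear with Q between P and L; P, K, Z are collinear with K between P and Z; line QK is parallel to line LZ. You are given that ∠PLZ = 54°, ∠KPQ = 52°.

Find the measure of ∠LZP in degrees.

∠LZP = 74°

1. ∠KQP = 54°  [QK∥LZ, corresponding at Q]
2. ∠PKQ = 74°  [△PQK]
3. ∠LZP = 74°  [QK∥LZ, corresponding at K]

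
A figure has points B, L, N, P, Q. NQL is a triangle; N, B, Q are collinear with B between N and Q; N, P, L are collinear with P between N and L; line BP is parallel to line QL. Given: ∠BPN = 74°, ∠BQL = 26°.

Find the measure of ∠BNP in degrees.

∠BNP = 80°

1. ∠NLQ = 74°  [BP∥QL, corresponding at P]
2. ∠LQN = 26°  [B on ray QN]
3. ∠LNQ = 80°  [△NQL]
4. ∠BNP = 80°  [B on NQ, P on NL]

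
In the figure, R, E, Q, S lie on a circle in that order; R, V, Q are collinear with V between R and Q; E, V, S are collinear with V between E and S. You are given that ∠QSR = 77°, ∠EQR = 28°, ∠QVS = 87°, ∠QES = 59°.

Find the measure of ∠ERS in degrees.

∠ERS = 108°

1. ∠QER = 103°  [cyclic REQS, opposite ∠E+∠S]
2. ∠ESR = 28°  [same arc RE]
3. ∠ERQ = 49°  [△REQ]
4. ∠EVR = 87°  [vertical angles at V]
5. ∠RES = 44°  [△RVE]
6. ∠ERS = 108°  [△RES]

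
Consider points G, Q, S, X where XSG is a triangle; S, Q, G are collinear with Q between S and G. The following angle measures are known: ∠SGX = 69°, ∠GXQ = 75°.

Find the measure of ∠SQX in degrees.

1. ∠QGX = 69°  [Q on ray GS]
2. ∠GQX = 36°  [△XQG]
3. ∠SQX = 144°  [linear pair at Q on SG]

∠SQX = 144°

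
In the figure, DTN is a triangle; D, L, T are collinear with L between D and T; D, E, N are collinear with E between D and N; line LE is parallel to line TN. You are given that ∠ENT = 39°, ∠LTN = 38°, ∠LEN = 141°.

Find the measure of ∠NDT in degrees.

∠NDT = 103°

1. ∠DNT = 39°  [E on ray ND]
2. ∠DTN = 38°  [L on ray TD]
3. ∠NDT = 103°  [△DTN]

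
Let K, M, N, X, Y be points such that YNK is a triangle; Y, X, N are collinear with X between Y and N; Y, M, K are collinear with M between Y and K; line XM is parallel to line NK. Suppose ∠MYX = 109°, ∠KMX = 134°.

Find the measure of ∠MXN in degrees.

1. ∠XMY = 46°  [linear pair at M on YK]
2. ∠MXY = 25°  [△YXM]
3. ∠MXN = 155°  [linear pair at X on YN]

∠MXN = 155°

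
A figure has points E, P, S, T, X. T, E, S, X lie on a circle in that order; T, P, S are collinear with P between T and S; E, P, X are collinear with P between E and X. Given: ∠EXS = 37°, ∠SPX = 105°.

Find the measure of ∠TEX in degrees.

∠TEX = 38°

1. ∠ETS = 37°  [same arc ES]
2. ∠EPT = 105°  [vertical angles at P]
3. ∠TEX = 38°  [△TPE]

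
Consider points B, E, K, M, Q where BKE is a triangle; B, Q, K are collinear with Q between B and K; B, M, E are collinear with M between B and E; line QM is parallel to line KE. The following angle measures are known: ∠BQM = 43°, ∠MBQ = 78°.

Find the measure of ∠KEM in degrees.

∠KEM = 59°

1. ∠BMQ = 59°  [△BQM]
2. ∠EMQ = 121°  [linear pair at M on BE]
3. ∠KEM = 59°  [QM∥KE, co-interior at E–M]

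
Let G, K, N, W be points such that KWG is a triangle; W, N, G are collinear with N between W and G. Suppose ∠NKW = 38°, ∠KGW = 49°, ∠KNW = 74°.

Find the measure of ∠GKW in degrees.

∠GKW = 63°

1. ∠KWN = 68°  [△KWN]
2. ∠GWK = 68°  [N on ray WG]
3. ∠GKW = 63°  [△KWG]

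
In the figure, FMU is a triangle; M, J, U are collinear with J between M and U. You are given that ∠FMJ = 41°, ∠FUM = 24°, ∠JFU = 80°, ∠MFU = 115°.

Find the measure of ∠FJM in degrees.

1. ∠FUJ = 24°  [J on ray UM]
2. ∠FJU = 76°  [△FJU]
3. ∠FJM = 104°  [linear pair at J on MU]

∠FJM = 104°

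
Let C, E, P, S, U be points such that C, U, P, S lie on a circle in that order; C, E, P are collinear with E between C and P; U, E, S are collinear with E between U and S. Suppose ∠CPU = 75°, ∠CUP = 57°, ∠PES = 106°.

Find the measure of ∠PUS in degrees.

∠PUS = 31°

1. ∠CSU = 75°  [same arc CU]
2. ∠CES = 74°  [linear pair at E on CP]
3. ∠PCS = 31°  [△CES]
4. ∠PUS = 31°  [same arc PS]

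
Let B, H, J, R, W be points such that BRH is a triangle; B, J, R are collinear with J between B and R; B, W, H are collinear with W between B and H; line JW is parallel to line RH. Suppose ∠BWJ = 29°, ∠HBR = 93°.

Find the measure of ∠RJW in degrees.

∠RJW = 122°

1. ∠BHR = 29°  [JW∥RH, corresponding at W]
2. ∠BRH = 58°  [△BRH]
3. ∠BJW = 58°  [JW∥RH, corresponding at J]
4. ∠RJW = 122°  [linear pair at J on BR]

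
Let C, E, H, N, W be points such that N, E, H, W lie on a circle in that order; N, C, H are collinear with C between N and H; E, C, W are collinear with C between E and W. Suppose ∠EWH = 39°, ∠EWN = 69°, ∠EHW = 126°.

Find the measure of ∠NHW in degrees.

∠NHW = 57°

1. ∠ENH = 39°  [same arc EH]
2. ∠HEW = 15°  [△EHW]
3. ∠EHN = 69°  [same arc NE]
4. ∠HEN = 72°  [△NEH]
5. ∠HNW = 15°  [same arc HW]
6. ∠HWN = 108°  [cyclic NEHW, opposite ∠E+∠W]
7. ∠NHW = 57°  [△NHW]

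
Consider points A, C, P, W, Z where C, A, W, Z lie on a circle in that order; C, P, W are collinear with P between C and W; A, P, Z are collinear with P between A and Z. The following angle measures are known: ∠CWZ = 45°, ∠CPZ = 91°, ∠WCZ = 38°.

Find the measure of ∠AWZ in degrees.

1. ∠WPZ = 89°  [linear pair at P on CW]
2. ∠WAZ = 38°  [same arc WZ]
3. ∠AZW = 46°  [△WPZ]
4. ∠AWZ = 96°  [△AWZ]

∠AWZ = 96°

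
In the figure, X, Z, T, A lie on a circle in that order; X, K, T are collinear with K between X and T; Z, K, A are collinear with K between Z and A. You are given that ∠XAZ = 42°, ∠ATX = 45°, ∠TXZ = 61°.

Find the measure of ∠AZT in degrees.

1. ∠XTZ = 42°  [same arc XZ]
2. ∠AZX = 45°  [same arc XA]
3. ∠XKZ = 74°  [△XKZ]
4. ∠TKZ = 106°  [linear pair at K on XT]
5. ∠AZT = 32°  [△ZKT]

∠AZT = 32°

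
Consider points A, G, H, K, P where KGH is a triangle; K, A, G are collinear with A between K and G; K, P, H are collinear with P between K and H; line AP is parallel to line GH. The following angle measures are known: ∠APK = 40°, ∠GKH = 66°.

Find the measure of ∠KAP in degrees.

∠KAP = 74°

1. ∠GHK = 40°  [AP∥GH, corresponding at P]
2. ∠HGK = 74°  [△KGH]
3. ∠KAP = 74°  [AP∥GH, corresponding at A]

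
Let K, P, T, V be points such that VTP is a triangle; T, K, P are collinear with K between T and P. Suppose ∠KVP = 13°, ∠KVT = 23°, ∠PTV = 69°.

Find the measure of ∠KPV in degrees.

∠KPV = 75°

1. ∠KTV = 69°  [K on ray TP]
2. ∠TKV = 88°  [△VTK]
3. ∠PKV = 92°  [linear pair at K on TP]
4. ∠KPV = 75°  [△VKP]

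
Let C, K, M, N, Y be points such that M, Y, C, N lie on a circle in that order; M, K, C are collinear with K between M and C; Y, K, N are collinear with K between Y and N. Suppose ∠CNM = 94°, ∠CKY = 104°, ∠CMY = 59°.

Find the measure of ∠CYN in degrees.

1. ∠CYM = 86°  [cyclic MYCN, opposite ∠Y+∠N]
2. ∠MCY = 35°  [△MYC]
3. ∠CYN = 41°  [△YKC]

∠CYN = 41°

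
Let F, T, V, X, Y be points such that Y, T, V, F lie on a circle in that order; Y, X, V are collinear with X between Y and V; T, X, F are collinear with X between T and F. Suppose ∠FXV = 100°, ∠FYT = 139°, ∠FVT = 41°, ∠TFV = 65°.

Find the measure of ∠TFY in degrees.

1. ∠TXY = 100°  [vertical angles at X]
2. ∠TYV = 65°  [same arc TV]
3. ∠FTY = 15°  [△YXT]
4. ∠TFY = 26°  [△YTF]

∠TFY = 26°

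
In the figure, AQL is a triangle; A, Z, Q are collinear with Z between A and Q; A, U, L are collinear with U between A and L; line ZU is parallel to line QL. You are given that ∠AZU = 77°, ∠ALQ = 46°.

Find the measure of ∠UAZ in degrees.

∠UAZ = 57°

1. ∠AQL = 77°  [ZU∥QL, corresponding at Z]
2. ∠LAQ = 57°  [△AQL]
3. ∠UAZ = 57°  [Z on AQ, U on AL]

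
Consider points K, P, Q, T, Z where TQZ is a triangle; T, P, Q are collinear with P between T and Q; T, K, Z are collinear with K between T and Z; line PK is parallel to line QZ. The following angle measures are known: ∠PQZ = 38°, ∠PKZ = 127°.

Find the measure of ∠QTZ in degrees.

1. ∠TQZ = 38°  [P on ray QT]
2. ∠PKT = 53°  [linear pair at K on TZ]
3. ∠KPT = 38°  [PK∥QZ, corresponding at P]
4. ∠KTP = 89°  [△TPK]
5. ∠QTZ = 89°  [P on TQ, K on TZ]

∠QTZ = 89°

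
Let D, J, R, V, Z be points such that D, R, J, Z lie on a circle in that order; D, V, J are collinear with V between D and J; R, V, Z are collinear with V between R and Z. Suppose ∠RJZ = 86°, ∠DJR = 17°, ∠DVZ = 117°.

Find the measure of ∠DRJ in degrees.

1. ∠RDZ = 94°  [cyclic DRJZ, opposite ∠D+∠J]
2. ∠DZR = 17°  [same arc DR]
3. ∠JVR = 117°  [vertical angles at V]
4. ∠DRZ = 69°  [△DRZ]
5. ∠DVR = 63°  [linear pair at V on DJ]
6. ∠JDR = 48°  [△DVR]
7. ∠DRJ = 115°  [△DRJ]

∠DRJ = 115°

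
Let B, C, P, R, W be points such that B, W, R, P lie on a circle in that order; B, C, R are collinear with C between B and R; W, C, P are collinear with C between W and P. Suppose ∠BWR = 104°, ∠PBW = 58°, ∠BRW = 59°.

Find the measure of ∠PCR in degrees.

1. ∠RBW = 17°  [△BWR]
2. ∠BPW = 59°  [same arc BW]
3. ∠RPW = 17°  [same arc WR]
4. ∠BWP = 63°  [△BWP]
5. ∠BRP = 63°  [same arc BP]
6. ∠PCR = 100°  [△RCP]

∠PCR = 100°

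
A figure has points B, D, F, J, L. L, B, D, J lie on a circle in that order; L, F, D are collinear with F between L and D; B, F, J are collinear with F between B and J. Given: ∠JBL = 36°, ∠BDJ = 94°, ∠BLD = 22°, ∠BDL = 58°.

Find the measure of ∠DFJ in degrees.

∠DFJ = 122°

1. ∠JDL = 36°  [same arc LJ]
2. ∠BJD = 22°  [same arc BD]
3. ∠DFJ = 122°  [△DFJ]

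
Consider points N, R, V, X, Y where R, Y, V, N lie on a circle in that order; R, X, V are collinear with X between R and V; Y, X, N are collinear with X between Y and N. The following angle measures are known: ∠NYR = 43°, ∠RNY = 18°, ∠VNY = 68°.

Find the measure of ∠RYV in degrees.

∠RYV = 94°

1. ∠RVY = 18°  [same arc RY]
2. ∠VRY = 68°  [same arc YV]
3. ∠RYV = 94°  [△RYV]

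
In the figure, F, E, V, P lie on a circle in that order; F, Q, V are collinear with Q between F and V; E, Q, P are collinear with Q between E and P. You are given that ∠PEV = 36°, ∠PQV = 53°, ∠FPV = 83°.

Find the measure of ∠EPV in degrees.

∠EPV = 66°

1. ∠PFV = 36°  [same arc VP]
2. ∠FVP = 61°  [△FVP]
3. ∠EPV = 66°  [△VQP]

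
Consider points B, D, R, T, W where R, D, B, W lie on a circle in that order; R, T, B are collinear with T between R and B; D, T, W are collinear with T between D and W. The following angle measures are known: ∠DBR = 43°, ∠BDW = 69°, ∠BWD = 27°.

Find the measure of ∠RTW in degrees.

∠RTW = 68°

1. ∠DWR = 43°  [same arc RD]
2. ∠BRW = 69°  [same arc BW]
3. ∠RTW = 68°  [△RTW]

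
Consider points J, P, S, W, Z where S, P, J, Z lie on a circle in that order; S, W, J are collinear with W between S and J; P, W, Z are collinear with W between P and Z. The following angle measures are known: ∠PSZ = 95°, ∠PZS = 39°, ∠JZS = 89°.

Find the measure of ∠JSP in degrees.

∠JSP = 50°

1. ∠PJS = 39°  [same arc SP]
2. ∠JPS = 91°  [cyclic SPJZ, opposite ∠P+∠Z]
3. ∠JSP = 50°  [△SPJ]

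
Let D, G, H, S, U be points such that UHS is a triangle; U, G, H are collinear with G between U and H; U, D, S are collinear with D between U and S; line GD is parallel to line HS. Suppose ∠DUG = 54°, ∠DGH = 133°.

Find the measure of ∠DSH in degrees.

1. ∠DGU = 47°  [linear pair at G on UH]
2. ∠GDU = 79°  [△UGD]
3. ∠GDS = 101°  [linear pair at D on US]
4. ∠DSH = 79°  [GD∥HS, co-interior at S–D]

∠DSH = 79°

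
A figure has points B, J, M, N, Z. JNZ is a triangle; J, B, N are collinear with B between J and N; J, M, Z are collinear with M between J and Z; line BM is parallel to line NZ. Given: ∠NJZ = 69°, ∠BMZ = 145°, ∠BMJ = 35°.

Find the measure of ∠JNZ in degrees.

∠JNZ = 76°

1. ∠BJM = 69°  [B on JN, M on JZ]
2. ∠JBM = 76°  [△JBM]
3. ∠JNZ = 76°  [BM∥NZ, corresponding at B]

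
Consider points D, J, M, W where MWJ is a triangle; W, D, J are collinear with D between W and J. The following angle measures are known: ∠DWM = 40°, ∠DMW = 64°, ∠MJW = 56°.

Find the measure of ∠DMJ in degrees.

∠DMJ = 20°

1. ∠MDW = 76°  [△MWD]
2. ∠DJM = 56°  [D on ray JW]
3. ∠JDM = 104°  [linear pair at D on WJ]
4. ∠DMJ = 20°  [△MDJ]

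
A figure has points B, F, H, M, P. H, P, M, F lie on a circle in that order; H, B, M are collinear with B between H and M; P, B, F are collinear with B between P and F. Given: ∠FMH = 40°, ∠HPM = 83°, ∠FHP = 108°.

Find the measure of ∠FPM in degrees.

∠FPM = 43°

1. ∠HFM = 97°  [cyclic HPMF, opposite ∠P+∠F]
2. ∠FHM = 43°  [△HMF]
3. ∠FPM = 43°  [same arc MF]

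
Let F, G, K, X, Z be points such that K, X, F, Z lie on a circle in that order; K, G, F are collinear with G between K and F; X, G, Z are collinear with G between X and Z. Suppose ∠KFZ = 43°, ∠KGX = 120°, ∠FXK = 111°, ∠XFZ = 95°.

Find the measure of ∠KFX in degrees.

1. ∠KXZ = 43°  [same arc KZ]
2. ∠FKX = 17°  [△KGX]
3. ∠KFX = 52°  [△KXF]

∠KFX = 52°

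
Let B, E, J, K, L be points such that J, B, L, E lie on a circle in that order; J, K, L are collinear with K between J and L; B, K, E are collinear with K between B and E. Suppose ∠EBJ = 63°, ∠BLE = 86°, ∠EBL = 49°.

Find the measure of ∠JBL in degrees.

1. ∠ELJ = 63°  [same arc JE]
2. ∠EJL = 49°  [same arc LE]
3. ∠JEL = 68°  [△JLE]
4. ∠JBL = 112°  [cyclic JBLE, opposite ∠B+∠E]

∠JBL = 112°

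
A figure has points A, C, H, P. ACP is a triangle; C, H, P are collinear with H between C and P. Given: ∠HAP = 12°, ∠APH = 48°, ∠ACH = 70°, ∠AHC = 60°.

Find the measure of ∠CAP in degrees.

∠CAP = 62°

1. ∠APC = 48°  [H on ray PC]
2. ∠ACP = 70°  [H on ray CP]
3. ∠CAP = 62°  [△ACP]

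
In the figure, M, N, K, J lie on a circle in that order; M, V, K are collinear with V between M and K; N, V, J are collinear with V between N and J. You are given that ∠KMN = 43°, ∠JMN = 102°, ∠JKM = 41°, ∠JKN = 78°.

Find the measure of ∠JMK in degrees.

∠JMK = 59°

1. ∠KJN = 43°  [same arc NK]
2. ∠JNK = 59°  [△NKJ]
3. ∠JMK = 59°  [same arc KJ]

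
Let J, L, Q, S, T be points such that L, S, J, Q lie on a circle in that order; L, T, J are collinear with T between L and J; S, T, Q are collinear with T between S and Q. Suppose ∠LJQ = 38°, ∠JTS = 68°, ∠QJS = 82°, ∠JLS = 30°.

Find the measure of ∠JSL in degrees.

1. ∠LSQ = 38°  [same arc LQ]
2. ∠QLS = 98°  [cyclic LSJQ, opposite ∠L+∠J]
3. ∠LQS = 44°  [△LSQ]
4. ∠LJS = 44°  [same arc LS]
5. ∠JSL = 106°  [△LSJ]

∠JSL = 106°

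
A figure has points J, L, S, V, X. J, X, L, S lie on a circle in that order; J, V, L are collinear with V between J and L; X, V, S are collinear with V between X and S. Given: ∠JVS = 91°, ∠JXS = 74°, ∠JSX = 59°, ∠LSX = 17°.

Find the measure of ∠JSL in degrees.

∠JSL = 76°

1. ∠LJS = 30°  [△JVS]
2. ∠JLS = 74°  [same arc JS]
3. ∠JSL = 76°  [△JLS]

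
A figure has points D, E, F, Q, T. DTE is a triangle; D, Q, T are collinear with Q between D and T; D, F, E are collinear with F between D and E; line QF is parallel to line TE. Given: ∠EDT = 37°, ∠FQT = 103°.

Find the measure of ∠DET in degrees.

1. ∠FDQ = 37°  [Q on DT, F on DE]
2. ∠DQF = 77°  [linear pair at Q on DT]
3. ∠DFQ = 66°  [△DQF]
4. ∠DET = 66°  [QF∥TE, corresponding at F]

∠DET = 66°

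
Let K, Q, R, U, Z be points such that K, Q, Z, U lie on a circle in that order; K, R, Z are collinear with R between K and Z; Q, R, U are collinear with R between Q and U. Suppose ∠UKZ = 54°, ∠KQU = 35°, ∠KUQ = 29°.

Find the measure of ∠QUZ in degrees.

∠QUZ = 62°

1. ∠KRU = 97°  [△KRU]
2. ∠KZU = 35°  [same arc KU]
3. ∠URZ = 83°  [linear pair at R on KZ]
4. ∠QUZ = 62°  [△ZRU]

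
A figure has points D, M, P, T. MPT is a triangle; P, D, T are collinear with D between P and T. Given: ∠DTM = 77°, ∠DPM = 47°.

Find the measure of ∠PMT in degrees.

∠PMT = 56°

1. ∠MTP = 77°  [D on ray TP]
2. ∠MPT = 47°  [D on ray PT]
3. ∠PMT = 56°  [△MPT]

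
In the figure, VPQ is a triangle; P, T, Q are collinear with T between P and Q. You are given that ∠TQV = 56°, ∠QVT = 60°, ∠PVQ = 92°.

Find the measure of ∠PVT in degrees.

∠PVT = 32°

1. ∠QTV = 64°  [△VTQ]
2. ∠PQV = 56°  [T on ray QP]
3. ∠QPV = 32°  [△VPQ]
4. ∠PTV = 116°  [linear pair at T on PQ]
5. ∠TPV = 32°  [T on ray PQ]
6. ∠PVT = 32°  [△VPT]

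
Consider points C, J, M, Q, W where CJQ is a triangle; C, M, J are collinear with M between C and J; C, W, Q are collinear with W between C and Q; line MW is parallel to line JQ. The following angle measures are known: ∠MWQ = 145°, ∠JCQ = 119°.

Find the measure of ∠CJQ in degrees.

1. ∠CWM = 35°  [linear pair at W on CQ]
2. ∠MCW = 119°  [M on CJ, W on CQ]
3. ∠CMW = 26°  [△CMW]
4. ∠CJQ = 26°  [MW∥JQ, corresponding at M]

∠CJQ = 26°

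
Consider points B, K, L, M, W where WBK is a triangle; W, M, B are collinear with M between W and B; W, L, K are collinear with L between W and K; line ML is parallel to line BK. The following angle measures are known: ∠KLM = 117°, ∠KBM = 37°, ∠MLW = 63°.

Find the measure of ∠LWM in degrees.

∠LWM = 80°

1. ∠KBW = 37°  [M on ray BW]
2. ∠BKW = 63°  [ML∥BK, corresponding at L]
3. ∠BWK = 80°  [△WBK]
4. ∠LWM = 80°  [M on WB, L on WK]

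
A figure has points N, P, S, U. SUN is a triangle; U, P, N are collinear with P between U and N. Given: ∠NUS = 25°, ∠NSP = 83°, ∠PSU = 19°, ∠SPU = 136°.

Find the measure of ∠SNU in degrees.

∠SNU = 53°

1. ∠NPS = 44°  [linear pair at P on UN]
2. ∠PNS = 53°  [△SPN]
3. ∠SNU = 53°  [P on ray NU]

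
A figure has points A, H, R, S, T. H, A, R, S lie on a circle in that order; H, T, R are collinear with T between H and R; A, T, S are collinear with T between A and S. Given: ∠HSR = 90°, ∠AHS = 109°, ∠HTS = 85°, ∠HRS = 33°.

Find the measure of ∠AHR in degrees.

1. ∠ATR = 85°  [vertical angles at T]
2. ∠HAS = 33°  [same arc HS]
3. ∠ATH = 95°  [linear pair at T on HR]
4. ∠AHR = 52°  [△HTA]

∠AHR = 52°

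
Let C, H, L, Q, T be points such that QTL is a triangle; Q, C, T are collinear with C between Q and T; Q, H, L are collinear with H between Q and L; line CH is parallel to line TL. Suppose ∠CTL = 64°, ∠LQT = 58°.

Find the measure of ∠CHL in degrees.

∠CHL = 122°

1. ∠LTQ = 64°  [C on ray TQ]
2. ∠QLT = 58°  [△QTL]
3. ∠CHQ = 58°  [CH∥TL, corresponding at H]
4. ∠CHL = 122°  [linear pair at H on QL]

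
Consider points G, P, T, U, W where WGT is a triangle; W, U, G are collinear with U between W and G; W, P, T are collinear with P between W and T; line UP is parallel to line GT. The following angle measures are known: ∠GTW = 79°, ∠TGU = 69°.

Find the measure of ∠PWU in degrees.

∠PWU = 32°

1. ∠TGW = 69°  [U on ray GW]
2. ∠GWT = 32°  [△WGT]
3. ∠PWU = 32°  [U on WG, P on WT]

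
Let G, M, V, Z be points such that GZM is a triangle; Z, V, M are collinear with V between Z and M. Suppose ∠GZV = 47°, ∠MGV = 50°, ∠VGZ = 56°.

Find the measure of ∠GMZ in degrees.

1. ∠GVZ = 77°  [△GZV]
2. ∠GVM = 103°  [linear pair at V on ZM]
3. ∠GMV = 27°  [△GVM]
4. ∠GMZ = 27°  [V on ray MZ]

∠GMZ = 27°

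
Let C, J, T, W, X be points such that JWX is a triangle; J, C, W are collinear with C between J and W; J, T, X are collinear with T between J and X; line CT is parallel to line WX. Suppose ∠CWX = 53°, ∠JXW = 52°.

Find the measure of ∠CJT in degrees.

∠CJT = 75°

1. ∠JWX = 53°  [C on ray WJ]
2. ∠WJX = 75°  [△JWX]
3. ∠CJT = 75°  [C on JW, T on JX]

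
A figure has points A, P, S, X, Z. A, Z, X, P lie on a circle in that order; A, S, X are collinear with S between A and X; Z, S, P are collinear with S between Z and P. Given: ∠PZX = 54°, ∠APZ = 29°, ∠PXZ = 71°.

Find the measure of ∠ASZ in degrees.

∠ASZ = 83°

1. ∠XPZ = 55°  [△ZXP]
2. ∠PAZ = 109°  [cyclic AZXP, opposite ∠A+∠X]
3. ∠XAZ = 55°  [same arc ZX]
4. ∠AZP = 42°  [△AZP]
5. ∠ASZ = 83°  [△ASZ]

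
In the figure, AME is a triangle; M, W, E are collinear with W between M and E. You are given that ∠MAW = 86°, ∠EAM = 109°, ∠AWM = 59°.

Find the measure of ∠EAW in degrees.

1. ∠AMW = 35°  [△AMW]
2. ∠AWE = 121°  [linear pair at W on ME]
3. ∠AME = 35°  [W on ray ME]
4. ∠AEM = 36°  [△AME]
5. ∠AEW = 36°  [W on ray EM]
6. ∠EAW = 23°  [△AWE]

∠EAW = 23°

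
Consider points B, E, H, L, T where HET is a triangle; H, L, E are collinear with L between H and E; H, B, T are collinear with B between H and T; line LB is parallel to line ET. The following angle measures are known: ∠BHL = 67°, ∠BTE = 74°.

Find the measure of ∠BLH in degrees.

1. ∠EHT = 67°  [L on HE, B on HT]
2. ∠ETH = 74°  [B on ray TH]
3. ∠HET = 39°  [△HET]
4. ∠BLH = 39°  [LB∥ET, corresponding at L]

∠BLH = 39°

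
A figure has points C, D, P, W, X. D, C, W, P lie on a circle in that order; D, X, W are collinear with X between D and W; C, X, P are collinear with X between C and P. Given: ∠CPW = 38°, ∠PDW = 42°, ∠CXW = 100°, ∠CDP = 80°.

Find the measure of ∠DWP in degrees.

∠DWP = 62°

1. ∠CDW = 38°  [same arc CW]
2. ∠CXD = 80°  [linear pair at X on DW]
3. ∠DCP = 62°  [△DXC]
4. ∠DWP = 62°  [same arc DP]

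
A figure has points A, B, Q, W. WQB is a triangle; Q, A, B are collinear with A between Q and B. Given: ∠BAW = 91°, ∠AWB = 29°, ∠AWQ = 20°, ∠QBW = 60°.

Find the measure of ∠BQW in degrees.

∠BQW = 71°

1. ∠QAW = 89°  [linear pair at A on QB]
2. ∠AQW = 71°  [△WQA]
3. ∠BQW = 71°  [A on ray QB]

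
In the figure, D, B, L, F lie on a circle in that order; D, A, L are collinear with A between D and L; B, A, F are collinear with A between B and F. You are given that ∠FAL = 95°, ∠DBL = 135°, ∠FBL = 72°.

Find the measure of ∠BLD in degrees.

1. ∠BAD = 95°  [vertical angles at A]
2. ∠BAL = 85°  [linear pair at A on DL]
3. ∠BLD = 23°  [△BAL]

∠BLD = 23°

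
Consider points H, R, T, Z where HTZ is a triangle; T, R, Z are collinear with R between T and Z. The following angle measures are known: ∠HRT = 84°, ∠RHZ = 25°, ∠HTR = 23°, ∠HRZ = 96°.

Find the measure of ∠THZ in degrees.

1. ∠HZR = 59°  [△HRZ]
2. ∠HTZ = 23°  [R on ray TZ]
3. ∠HZT = 59°  [R on ray ZT]
4. ∠THZ = 98°  [△HTZ]

∠THZ = 98°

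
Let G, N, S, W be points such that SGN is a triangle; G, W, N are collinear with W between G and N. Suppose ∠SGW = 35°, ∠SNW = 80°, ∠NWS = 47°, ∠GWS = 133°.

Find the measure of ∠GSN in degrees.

1. ∠NGS = 35°  [W on ray GN]
2. ∠GNS = 80°  [W on ray NG]
3. ∠GSN = 65°  [△SGN]

∠GSN = 65°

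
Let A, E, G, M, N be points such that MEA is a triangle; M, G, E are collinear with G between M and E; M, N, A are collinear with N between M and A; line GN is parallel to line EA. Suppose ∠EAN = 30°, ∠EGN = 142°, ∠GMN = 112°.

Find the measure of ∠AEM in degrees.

∠AEM = 38°

1. ∠EAM = 30°  [N on ray AM]
2. ∠AME = 112°  [G on ME, N on MA]
3. ∠AEM = 38°  [△MEA]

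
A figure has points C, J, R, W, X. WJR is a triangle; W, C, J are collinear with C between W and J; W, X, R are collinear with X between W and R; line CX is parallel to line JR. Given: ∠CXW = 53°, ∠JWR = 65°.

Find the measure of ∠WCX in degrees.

1. ∠JRW = 53°  [CX∥JR, corresponding at X]
2. ∠RJW = 62°  [△WJR]
3. ∠WCX = 62°  [CX∥JR, corresponding at C]

∠WCX = 62°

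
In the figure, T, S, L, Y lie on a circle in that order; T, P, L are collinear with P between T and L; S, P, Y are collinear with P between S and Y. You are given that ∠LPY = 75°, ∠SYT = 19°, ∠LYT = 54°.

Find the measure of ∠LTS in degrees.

1. ∠SLT = 19°  [same arc TS]
2. ∠LST = 126°  [cyclic TSLY, opposite ∠S+∠Y]
3. ∠LTS = 35°  [△TSL]

∠LTS = 35°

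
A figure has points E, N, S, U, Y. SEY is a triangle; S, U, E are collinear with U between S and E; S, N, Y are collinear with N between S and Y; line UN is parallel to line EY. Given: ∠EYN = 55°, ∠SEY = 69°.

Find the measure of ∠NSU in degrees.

1. ∠EYS = 55°  [N on ray YS]
2. ∠ESY = 56°  [△SEY]
3. ∠NSU = 56°  [U on SE, N on SY]

∠NSU = 56°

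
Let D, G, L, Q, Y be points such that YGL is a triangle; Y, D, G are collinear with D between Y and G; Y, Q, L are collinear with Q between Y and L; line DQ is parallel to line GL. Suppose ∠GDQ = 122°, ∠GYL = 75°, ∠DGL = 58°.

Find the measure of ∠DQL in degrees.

1. ∠QDY = 58°  [linear pair at D on YG]
2. ∠DYQ = 75°  [D on YG, Q on YL]
3. ∠DQY = 47°  [△YDQ]
4. ∠DQL = 133°  [linear pair at Q on YL]

∠DQL = 133°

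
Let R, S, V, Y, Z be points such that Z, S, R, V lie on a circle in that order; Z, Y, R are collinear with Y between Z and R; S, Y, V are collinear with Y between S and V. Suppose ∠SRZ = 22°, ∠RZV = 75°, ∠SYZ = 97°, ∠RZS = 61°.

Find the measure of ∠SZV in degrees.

1. ∠SVZ = 22°  [same arc ZS]
2. ∠VSZ = 22°  [△ZYS]
3. ∠SZV = 136°  [△ZSV]

∠SZV = 136°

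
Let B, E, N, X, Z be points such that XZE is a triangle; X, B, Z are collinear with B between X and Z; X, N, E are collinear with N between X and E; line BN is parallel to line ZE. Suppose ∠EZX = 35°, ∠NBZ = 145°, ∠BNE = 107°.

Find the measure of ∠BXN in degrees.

1. ∠NBX = 35°  [BN∥ZE, corresponding at B]
2. ∠BNX = 73°  [linear pair at N on XE]
3. ∠BXN = 72°  [△XBN]

∠BXN = 72°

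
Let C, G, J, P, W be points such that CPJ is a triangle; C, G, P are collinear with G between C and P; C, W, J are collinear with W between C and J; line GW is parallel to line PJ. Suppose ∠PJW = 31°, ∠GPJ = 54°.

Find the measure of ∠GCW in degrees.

∠GCW = 95°

1. ∠CJP = 31°  [W on ray JC]
2. ∠CPJ = 54°  [G on ray PC]
3. ∠JCP = 95°  [△CPJ]
4. ∠GCW = 95°  [G on CP, W on CJ]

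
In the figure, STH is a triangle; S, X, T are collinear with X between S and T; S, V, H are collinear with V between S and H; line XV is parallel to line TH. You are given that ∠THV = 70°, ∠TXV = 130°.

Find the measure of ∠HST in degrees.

∠HST = 60°

1. ∠SHT = 70°  [V on ray HS]
2. ∠SXV = 50°  [linear pair at X on ST]
3. ∠SVX = 70°  [XV∥TH, corresponding at V]
4. ∠VSX = 60°  [△SXV]
5. ∠HST = 60°  [X on ST, V on SH]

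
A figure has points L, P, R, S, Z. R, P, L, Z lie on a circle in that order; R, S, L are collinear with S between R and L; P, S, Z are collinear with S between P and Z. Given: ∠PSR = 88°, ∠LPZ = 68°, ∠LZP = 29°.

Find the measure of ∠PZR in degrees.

1. ∠LSZ = 88°  [vertical angles at S]
2. ∠LRZ = 68°  [same arc LZ]
3. ∠RSZ = 92°  [linear pair at S on RL]
4. ∠PZR = 20°  [△RSZ]

∠PZR = 20°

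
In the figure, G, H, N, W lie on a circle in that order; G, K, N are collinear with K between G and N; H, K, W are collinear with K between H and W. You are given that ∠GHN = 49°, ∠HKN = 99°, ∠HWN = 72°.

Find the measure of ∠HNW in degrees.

∠HNW = 86°

1. ∠HGN = 72°  [same arc HN]
2. ∠GNH = 59°  [△GHN]
3. ∠NHW = 22°  [△HKN]
4. ∠HNW = 86°  [△HNW]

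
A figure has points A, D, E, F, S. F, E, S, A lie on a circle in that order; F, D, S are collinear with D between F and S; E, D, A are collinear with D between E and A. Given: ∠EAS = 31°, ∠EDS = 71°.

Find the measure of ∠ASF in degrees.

1. ∠EFS = 31°  [same arc ES]
2. ∠EDF = 109°  [linear pair at D on FS]
3. ∠AEF = 40°  [△FDE]
4. ∠ASF = 40°  [same arc FA]

∠ASF = 40°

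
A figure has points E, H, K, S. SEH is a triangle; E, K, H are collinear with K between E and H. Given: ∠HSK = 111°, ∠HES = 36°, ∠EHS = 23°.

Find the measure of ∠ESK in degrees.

1. ∠KES = 36°  [K on ray EH]
2. ∠KHS = 23°  [K on ray HE]
3. ∠HKS = 46°  [△SKH]
4. ∠EKS = 134°  [linear pair at K on EH]
5. ∠ESK = 10°  [△SEK]

∠ESK = 10°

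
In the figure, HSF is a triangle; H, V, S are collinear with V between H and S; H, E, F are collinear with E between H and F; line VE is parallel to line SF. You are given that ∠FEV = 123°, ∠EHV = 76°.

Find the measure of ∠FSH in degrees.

1. ∠HEV = 57°  [linear pair at E on HF]
2. ∠EVH = 47°  [△HVE]
3. ∠FSH = 47°  [VE∥SF, corresponding at V]

∠FSH = 47°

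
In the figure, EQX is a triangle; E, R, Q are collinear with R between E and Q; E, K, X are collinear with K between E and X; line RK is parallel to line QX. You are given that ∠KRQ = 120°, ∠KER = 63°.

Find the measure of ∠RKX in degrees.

∠RKX = 123°

1. ∠ERK = 60°  [linear pair at R on EQ]
2. ∠EKR = 57°  [△ERK]
3. ∠RKX = 123°  [linear pair at K on EX]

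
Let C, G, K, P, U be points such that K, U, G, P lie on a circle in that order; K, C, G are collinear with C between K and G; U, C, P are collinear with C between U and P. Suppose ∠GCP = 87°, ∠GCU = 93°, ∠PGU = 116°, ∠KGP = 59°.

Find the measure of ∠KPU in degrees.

1. ∠PKU = 64°  [cyclic KUGP, opposite ∠K+∠G]
2. ∠KUP = 59°  [same arc KP]
3. ∠KPU = 57°  [△KUP]

∠KPU = 57°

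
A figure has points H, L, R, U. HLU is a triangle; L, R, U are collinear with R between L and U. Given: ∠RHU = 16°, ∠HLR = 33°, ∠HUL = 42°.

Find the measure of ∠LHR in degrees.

∠LHR = 89°

1. ∠HUR = 42°  [R on ray UL]
2. ∠HRU = 122°  [△HRU]
3. ∠HRL = 58°  [linear pair at R on LU]
4. ∠LHR = 89°  [△HLR]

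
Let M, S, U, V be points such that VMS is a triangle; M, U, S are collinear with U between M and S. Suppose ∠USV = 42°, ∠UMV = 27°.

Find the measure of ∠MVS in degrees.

1. ∠MSV = 42°  [U on ray SM]
2. ∠SMV = 27°  [U on ray MS]
3. ∠MVS = 111°  [△VMS]

∠MVS = 111°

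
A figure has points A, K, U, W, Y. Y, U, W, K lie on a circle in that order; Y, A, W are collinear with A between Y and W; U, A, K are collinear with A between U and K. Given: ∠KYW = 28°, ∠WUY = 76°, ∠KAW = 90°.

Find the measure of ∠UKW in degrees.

∠UKW = 42°

1. ∠WKY = 104°  [cyclic YUWK, opposite ∠U+∠K]
2. ∠KWY = 48°  [△YWK]
3. ∠UKW = 42°  [△WAK]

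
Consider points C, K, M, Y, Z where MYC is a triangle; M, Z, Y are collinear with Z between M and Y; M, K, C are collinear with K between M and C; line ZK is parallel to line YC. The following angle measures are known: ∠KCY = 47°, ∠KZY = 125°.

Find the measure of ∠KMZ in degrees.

1. ∠MCY = 47°  [K on ray CM]
2. ∠KZM = 55°  [linear pair at Z on MY]
3. ∠MKZ = 47°  [ZK∥YC, corresponding at K]
4. ∠KMZ = 78°  [△MZK]

∠KMZ = 78°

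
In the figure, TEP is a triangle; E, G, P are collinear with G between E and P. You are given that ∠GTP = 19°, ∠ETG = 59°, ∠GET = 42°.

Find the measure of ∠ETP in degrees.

1. ∠EGT = 79°  [△TEG]
2. ∠PET = 42°  [G on ray EP]
3. ∠PGT = 101°  [linear pair at G on EP]
4. ∠GPT = 60°  [△TGP]
5. ∠EPT = 60°  [G on ray PE]
6. ∠ETP = 78°  [△TEP]

∠ETP = 78°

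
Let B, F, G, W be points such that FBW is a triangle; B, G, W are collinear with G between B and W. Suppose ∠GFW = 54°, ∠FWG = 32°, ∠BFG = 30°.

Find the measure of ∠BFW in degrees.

1. ∠FGW = 94°  [△FGW]
2. ∠BWF = 32°  [G on ray WB]
3. ∠BGF = 86°  [linear pair at G on BW]
4. ∠FBG = 64°  [△FBG]
5. ∠FBW = 64°  [G on ray BW]
6. ∠BFW = 84°  [△FBW]

∠BFW = 84°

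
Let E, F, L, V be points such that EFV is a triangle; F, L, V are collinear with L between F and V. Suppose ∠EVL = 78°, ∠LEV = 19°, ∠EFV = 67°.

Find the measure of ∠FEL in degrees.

∠FEL = 16°

1. ∠ELV = 83°  [△ELV]
2. ∠EFL = 67°  [L on ray FV]
3. ∠ELF = 97°  [linear pair at L on FV]
4. ∠FEL = 16°  [△EFL]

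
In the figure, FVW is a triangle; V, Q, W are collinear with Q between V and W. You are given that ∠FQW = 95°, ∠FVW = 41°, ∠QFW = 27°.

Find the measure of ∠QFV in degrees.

∠QFV = 54°

1. ∠FQV = 85°  [linear pair at Q on VW]
2. ∠FVQ = 41°  [Q on ray VW]
3. ∠QFV = 54°  [△FVQ]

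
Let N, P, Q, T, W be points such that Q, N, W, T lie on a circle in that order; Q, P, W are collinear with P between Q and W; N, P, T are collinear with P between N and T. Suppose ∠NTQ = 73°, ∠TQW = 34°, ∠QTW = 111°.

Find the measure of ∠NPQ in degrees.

1. ∠NWQ = 73°  [same arc QN]
2. ∠QWT = 35°  [△QWT]
3. ∠QNW = 69°  [cyclic QNWT, opposite ∠N+∠T]
4. ∠NQW = 38°  [△QNW]
5. ∠QNT = 35°  [same arc QT]
6. ∠NPQ = 107°  [△QPN]

∠NPQ = 107°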